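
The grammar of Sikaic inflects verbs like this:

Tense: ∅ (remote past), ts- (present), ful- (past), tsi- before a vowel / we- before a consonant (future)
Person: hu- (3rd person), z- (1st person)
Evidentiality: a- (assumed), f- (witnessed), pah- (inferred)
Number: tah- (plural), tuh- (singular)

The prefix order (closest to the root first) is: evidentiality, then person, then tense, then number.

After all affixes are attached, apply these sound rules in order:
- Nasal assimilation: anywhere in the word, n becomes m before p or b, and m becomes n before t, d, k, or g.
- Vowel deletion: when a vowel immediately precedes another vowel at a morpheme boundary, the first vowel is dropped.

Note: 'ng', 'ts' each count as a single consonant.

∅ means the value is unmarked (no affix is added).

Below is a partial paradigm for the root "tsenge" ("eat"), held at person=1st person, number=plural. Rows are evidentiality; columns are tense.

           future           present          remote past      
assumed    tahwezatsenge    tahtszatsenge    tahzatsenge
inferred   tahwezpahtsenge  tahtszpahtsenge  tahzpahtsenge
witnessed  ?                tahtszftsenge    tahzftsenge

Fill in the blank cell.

tahwezftsenge

Attach evidentiality witnessed f- → ftsenge.
Attach person 1st person z- → zftsenge.
Attach tense future we- (before consonant 'z') → wezftsenge.
Attach number plural tah- → tahwezftsenge.
Nasal assimilation: no change.
Vowel deletion: no change.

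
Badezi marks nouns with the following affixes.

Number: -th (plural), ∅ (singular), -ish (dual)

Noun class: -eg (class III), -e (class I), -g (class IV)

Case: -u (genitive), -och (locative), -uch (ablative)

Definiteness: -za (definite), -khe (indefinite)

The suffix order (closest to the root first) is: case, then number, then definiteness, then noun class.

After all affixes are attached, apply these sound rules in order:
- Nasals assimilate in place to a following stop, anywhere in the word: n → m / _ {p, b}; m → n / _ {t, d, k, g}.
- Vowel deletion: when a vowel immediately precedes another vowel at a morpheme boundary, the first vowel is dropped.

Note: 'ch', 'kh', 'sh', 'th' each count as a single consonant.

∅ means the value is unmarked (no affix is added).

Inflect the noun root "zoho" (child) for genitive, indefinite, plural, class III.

Attach case genitive -u → zohou.
Attach number plural -th → zohouth.
Attach definiteness indefinite -khe → zohouthkhe.
Attach noun class class III -eg → zohouthkheeg.
Nasal assimilation: no change.
Apply vowel deletion: zohouthkheeg → zohuthkheg.

zohuthkheg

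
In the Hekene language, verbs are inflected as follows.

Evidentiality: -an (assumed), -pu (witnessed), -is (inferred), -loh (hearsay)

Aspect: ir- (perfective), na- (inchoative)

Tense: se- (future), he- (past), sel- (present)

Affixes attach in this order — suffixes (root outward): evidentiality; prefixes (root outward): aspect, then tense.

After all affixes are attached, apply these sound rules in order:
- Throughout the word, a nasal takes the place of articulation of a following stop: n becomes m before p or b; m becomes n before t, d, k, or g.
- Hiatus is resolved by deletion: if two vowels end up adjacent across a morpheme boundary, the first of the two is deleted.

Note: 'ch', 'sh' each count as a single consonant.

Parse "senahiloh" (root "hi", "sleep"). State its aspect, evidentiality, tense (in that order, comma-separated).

Segment: se-na-hi-loh.
aspect: na- → inchoative.
evidentiality: -loh → hearsay.
tense: se- → future.

inchoative, hearsay, future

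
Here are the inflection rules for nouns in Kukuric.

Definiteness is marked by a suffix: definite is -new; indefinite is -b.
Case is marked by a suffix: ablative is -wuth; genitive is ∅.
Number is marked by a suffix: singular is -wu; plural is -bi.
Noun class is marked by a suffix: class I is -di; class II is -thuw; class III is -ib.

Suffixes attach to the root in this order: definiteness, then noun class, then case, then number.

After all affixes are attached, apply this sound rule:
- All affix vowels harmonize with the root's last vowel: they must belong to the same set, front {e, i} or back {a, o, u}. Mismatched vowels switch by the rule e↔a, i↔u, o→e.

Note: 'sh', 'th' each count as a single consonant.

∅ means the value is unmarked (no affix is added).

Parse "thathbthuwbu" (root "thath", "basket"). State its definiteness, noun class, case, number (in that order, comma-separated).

Segment: thath-b-thuw-bi.
definiteness: -b → indefinite.
noun class: -thuw → class II.
case: ∅ → genitive.
number: -bi → plural.

indefinite, class II, genitive, plural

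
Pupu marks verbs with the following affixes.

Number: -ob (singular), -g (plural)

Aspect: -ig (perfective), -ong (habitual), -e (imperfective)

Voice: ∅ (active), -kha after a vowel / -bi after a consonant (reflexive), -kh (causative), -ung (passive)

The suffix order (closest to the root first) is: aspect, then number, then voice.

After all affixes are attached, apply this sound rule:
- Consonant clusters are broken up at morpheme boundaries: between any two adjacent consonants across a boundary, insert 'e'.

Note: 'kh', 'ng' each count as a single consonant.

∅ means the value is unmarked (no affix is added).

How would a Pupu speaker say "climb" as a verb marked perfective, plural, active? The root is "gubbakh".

Attach aspect perfective -ig → gubbakhig.
Attach number plural -g → gubbakhigg.
voice = active: zero marking, form stays gubbakhigg.
Apply epenthesis: gubbakhigg → gubbakhigeg.

gubbakhigeg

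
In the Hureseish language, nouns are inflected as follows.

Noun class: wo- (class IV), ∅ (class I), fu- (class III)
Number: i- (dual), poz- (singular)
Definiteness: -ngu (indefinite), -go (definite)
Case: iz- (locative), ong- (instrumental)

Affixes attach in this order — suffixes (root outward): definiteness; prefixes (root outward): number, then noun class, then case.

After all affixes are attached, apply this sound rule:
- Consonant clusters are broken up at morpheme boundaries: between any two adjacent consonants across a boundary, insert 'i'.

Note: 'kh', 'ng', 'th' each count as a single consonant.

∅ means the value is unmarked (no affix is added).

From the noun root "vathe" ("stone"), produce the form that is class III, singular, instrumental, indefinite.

Attach number singular poz- → pozvathe.
Attach noun class class III fu- → fupozvathe.
Attach definiteness indefinite -ngu → fupozvathengu.
Attach case instrumental ong- → ongfupozvathengu.
Apply epenthesis: ongfupozvathengu → ongifupozivathengu.

ongifupozivathengu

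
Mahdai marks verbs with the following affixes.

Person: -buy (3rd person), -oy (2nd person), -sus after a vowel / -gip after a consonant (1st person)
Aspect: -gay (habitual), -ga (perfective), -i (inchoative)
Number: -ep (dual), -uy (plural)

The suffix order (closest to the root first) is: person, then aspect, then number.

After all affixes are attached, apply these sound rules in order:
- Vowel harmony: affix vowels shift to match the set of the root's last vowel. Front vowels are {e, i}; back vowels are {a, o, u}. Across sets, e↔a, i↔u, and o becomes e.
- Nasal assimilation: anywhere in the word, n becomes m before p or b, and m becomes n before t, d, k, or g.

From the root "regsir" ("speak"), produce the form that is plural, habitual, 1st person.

regsirgipgeyiy

Attach person 1st person -gip (after consonant 'r') → regsirgip.
Attach aspect habitual -gay → regsirgipgay.
Attach number plural -uy → regsirgipgayuy.
Apply vowel harmony: regsirgipgayuy → regsirgipgeyiy.
Nasal assimilation: no change.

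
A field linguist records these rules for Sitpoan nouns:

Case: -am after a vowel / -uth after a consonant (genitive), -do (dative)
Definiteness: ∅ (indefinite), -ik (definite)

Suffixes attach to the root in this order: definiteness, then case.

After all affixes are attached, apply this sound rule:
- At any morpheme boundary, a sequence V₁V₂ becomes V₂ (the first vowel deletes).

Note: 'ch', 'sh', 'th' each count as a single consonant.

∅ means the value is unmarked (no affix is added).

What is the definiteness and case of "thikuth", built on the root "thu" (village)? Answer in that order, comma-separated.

definite, genitive

Segment: thu-ik-uth.
definiteness: -ik → definite.
case: -am/uth → genitive.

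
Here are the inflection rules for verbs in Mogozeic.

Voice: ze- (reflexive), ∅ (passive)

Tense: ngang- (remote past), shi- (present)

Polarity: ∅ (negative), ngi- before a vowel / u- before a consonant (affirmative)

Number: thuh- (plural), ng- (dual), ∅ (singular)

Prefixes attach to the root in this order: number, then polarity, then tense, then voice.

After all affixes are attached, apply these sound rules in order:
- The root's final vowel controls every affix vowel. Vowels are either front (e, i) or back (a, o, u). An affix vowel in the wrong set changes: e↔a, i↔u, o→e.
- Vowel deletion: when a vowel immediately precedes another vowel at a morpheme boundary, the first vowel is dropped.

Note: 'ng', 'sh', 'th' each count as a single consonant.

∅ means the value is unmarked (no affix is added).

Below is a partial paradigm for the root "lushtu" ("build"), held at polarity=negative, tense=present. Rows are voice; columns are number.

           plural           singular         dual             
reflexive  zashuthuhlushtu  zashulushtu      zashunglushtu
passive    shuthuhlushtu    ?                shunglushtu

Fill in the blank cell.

shulushtu

number = singular: zero marking, form stays lushtu.
polarity = negative: zero marking, form stays lushtu.
Attach tense present shi- → shilushtu.
voice = passive: zero marking, form stays shilushtu.
Apply vowel harmony: shilushtu → shulushtu.
Vowel deletion: no change.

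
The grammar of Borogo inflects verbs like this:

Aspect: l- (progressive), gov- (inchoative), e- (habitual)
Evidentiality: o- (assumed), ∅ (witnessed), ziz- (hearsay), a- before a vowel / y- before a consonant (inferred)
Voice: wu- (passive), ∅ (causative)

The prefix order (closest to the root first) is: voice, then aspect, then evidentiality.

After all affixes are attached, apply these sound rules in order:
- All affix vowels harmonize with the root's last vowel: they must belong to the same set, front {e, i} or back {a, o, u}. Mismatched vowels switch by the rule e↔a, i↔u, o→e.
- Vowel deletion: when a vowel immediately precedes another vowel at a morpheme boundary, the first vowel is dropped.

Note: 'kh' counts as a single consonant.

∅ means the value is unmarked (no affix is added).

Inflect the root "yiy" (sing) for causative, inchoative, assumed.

voice = causative: zero marking, form stays yiy.
Attach aspect inchoative gov- → govyiy.
Attach evidentiality assumed o- → ogovyiy.
Apply vowel harmony: ogovyiy → egevyiy.
Vowel deletion: no change.

egevyiy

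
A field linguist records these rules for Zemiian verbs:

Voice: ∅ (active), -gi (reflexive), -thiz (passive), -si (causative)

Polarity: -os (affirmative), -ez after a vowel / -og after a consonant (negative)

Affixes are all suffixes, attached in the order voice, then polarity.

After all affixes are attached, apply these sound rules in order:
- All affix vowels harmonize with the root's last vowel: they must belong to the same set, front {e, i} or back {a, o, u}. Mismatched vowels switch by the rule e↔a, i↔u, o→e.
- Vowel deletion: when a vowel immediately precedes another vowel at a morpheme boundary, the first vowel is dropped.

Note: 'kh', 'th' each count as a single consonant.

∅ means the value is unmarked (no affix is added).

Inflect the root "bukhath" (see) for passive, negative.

bukhaththuzog

Attach voice passive -thiz → bukhaththiz.
Attach polarity negative -og (after consonant 'z') → bukhaththizog.
Apply vowel harmony: bukhaththizog → bukhaththuzog.
Vowel deletion: no change.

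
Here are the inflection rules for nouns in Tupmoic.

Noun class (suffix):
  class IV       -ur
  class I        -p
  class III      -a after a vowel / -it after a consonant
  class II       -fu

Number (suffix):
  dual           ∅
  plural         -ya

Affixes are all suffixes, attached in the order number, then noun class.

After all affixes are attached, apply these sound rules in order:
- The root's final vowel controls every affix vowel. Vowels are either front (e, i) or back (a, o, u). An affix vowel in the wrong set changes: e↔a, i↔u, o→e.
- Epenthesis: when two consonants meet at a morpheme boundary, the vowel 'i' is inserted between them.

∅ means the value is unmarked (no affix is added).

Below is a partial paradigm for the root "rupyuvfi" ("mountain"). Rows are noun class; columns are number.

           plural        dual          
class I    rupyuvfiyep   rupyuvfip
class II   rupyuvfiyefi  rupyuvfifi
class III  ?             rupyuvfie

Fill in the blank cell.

rupyuvfiyee

Attach number plural -ya → rupyuvfiya.
Attach noun class class III -a (after vowel 'a') → rupyuvfiyaa.
Apply vowel harmony: rupyuvfiyaa → rupyuvfiyee.
Epenthesis: no change.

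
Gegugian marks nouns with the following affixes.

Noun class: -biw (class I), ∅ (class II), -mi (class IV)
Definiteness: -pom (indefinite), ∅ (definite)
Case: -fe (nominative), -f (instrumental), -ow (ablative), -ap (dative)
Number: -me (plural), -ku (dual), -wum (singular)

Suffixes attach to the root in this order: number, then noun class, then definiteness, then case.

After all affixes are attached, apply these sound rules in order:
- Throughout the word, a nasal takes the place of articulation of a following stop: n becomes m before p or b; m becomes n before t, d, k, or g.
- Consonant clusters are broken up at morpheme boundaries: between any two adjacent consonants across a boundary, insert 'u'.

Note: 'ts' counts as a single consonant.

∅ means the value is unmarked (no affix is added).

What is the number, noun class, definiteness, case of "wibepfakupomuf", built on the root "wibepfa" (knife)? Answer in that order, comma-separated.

Segment: wibepfa-ku-pom-f.
number: -ku → dual.
noun class: ∅ → class II.
definiteness: -pom → indefinite.
case: -f → instrumental.

dual, class II, indefinite, instrumental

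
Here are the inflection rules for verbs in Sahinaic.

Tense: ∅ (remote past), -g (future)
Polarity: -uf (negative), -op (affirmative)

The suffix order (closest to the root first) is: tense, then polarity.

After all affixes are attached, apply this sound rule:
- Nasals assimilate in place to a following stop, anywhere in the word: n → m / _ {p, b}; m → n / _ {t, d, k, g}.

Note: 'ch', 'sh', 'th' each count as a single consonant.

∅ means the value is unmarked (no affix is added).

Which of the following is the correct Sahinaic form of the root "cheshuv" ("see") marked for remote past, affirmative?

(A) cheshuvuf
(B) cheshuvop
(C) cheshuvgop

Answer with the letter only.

tense = remote past: zero marking, form stays cheshuv.
Attach polarity affirmative -op → cheshuvop.
Nasal assimilation: no change.
So the correct form is cheshuvop, option (B).
(C) cheshuvgop is wrong: it uses future instead of remote past for tense.
(A) cheshuvuf is wrong: it uses negative instead of affirmative for polarity.

B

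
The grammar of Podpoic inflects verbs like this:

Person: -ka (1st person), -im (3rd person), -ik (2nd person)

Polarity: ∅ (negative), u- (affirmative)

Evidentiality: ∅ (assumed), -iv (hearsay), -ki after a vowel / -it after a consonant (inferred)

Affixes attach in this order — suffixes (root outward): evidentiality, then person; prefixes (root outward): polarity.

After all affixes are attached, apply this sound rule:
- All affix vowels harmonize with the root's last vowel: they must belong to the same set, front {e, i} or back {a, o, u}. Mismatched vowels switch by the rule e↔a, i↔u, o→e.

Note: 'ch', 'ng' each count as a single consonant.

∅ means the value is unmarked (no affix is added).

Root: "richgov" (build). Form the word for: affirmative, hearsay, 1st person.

Attach evidentiality hearsay -iv → richgoviv.
Attach person 1st person -ka → richgovivka.
Attach polarity affirmative u- → urichgovivka.
Apply vowel harmony: urichgovivka → urichgovuvka.

urichgovuvka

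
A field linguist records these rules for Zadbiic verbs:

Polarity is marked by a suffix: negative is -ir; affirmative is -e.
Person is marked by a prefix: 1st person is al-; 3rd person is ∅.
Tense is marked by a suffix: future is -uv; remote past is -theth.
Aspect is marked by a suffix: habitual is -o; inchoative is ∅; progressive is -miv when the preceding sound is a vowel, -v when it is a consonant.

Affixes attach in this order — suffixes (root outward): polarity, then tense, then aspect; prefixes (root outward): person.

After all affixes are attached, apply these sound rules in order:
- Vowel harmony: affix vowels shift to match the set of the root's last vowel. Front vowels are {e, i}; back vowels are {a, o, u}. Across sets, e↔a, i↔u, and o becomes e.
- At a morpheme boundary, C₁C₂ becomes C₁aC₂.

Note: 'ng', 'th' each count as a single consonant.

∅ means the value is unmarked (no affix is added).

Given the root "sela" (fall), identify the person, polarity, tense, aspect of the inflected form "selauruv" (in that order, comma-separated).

3rd person, negative, future, inchoative

Segment: sela-ir-uv.
person: ∅ → 3rd person.
polarity: -ir → negative.
tense: -uv → future.
aspect: ∅ → inchoative.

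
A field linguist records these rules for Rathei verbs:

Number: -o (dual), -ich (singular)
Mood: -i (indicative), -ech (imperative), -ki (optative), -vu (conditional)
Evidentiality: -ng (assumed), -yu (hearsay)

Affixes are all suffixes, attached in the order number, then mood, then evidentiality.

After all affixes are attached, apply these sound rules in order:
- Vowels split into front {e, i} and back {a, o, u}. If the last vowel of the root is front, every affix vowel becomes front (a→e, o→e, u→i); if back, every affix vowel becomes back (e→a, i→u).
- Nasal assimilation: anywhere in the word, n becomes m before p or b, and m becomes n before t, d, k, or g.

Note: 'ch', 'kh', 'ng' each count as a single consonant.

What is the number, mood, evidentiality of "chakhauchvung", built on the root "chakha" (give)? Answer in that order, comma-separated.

singular, conditional, assumed

Segment: chakha-ich-vu-ng.
number: -ich → singular.
mood: -vu → conditional.
evidentiality: -ng → assumed.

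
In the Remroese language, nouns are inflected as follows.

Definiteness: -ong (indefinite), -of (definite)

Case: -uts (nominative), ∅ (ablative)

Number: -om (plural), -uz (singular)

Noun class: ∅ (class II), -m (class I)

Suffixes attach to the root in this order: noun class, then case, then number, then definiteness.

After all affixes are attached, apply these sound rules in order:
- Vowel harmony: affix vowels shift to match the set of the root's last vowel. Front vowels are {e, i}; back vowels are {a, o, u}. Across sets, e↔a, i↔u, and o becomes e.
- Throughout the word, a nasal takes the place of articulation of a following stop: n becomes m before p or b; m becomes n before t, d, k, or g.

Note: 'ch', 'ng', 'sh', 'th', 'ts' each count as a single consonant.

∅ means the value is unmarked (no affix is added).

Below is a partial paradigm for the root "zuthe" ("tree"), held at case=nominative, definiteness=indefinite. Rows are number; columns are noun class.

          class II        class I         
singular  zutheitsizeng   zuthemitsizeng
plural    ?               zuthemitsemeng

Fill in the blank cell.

noun class = class II: zero marking, form stays zuthe.
Attach case nominative -uts → zutheuts.
Attach number plural -om → zutheutsom.
Attach definiteness indefinite -ong → zutheutsomong.
Apply vowel harmony: zutheutsomong → zutheitsemeng.
Nasal assimilation: no change.

zutheitsemeng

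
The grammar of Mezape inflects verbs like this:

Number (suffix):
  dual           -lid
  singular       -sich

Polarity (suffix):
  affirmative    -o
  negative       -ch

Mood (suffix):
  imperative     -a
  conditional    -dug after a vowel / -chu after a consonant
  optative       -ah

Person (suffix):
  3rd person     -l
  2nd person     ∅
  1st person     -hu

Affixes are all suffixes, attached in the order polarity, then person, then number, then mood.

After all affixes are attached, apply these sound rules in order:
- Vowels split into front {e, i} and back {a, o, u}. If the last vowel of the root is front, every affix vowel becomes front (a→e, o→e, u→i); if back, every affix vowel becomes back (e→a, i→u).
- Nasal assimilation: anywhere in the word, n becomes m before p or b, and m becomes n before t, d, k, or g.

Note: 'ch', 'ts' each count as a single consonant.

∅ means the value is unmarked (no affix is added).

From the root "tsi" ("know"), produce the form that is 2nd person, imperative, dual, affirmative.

Attach polarity affirmative -o → tsio.
person = 2nd person: zero marking, form stays tsio.
Attach number dual -lid → tsiolid.
Attach mood imperative -a → tsiolida.
Apply vowel harmony: tsiolida → tsielide.
Nasal assimilation: no change.

tsielide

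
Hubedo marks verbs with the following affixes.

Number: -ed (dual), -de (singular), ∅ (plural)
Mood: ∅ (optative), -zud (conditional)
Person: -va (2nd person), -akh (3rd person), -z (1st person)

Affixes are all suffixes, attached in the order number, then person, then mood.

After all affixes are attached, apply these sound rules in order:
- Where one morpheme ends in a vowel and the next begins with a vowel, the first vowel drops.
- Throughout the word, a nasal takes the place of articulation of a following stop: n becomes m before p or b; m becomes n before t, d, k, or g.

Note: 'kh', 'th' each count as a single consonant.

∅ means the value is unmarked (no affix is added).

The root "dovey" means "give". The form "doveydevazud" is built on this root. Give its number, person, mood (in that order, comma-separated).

singular, 2nd person, conditional

Segment: dovey-de-va-zud.
number: -de → singular.
person: -va → 2nd person.
mood: -zud → conditional.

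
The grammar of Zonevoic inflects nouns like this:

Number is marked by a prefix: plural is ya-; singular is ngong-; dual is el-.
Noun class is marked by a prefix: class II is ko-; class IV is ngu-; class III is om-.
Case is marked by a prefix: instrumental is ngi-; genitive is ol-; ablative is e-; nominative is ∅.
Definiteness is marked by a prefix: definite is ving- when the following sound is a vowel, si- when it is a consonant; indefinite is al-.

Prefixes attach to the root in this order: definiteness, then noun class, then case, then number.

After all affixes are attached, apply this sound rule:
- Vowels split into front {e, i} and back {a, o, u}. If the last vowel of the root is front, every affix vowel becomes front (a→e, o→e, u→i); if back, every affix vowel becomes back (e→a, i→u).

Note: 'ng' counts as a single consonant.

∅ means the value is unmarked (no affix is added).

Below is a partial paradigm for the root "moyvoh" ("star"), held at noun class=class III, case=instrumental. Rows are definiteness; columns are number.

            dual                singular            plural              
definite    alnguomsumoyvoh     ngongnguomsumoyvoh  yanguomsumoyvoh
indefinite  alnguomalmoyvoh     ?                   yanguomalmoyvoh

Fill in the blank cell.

Attach definiteness indefinite al- → almoyvoh.
Attach noun class class III om- → omalmoyvoh.
Attach case instrumental ngi- → ngiomalmoyvoh.
Attach number singular ngong- → ngongngiomalmoyvoh.
Apply vowel harmony: ngongngiomalmoyvoh → ngongnguomalmoyvoh.

ngongnguomalmoyvoh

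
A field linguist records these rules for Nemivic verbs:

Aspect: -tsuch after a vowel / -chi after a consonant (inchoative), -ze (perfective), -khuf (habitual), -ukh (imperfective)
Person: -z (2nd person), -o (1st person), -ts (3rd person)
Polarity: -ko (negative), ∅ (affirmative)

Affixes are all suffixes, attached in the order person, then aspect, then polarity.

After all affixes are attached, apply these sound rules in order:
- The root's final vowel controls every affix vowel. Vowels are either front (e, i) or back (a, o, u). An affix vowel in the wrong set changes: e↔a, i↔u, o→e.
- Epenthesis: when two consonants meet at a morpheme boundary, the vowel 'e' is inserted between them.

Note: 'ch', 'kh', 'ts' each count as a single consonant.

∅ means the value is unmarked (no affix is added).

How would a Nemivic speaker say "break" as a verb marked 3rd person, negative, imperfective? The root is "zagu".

zagutsukheko

Attach person 3rd person -ts → zaguts.
Attach aspect imperfective -ukh → zagutsukh.
Attach polarity negative -ko → zagutsukhko.
Vowel harmony: no change.
Apply epenthesis: zagutsukhko → zagutsukheko.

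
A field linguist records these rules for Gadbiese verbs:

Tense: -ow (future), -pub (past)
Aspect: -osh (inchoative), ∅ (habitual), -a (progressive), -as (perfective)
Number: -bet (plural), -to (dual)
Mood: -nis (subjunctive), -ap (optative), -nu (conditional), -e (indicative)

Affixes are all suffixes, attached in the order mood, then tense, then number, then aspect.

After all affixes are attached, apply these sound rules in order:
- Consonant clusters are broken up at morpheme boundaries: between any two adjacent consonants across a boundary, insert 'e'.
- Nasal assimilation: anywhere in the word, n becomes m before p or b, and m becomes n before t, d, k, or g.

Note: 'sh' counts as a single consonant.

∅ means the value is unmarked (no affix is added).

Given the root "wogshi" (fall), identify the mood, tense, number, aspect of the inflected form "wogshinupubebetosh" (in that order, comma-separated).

Segment: wogshi-nu-pub-bet-osh.
mood: -nu → conditional.
tense: -pub → past.
number: -bet → plural.
aspect: -osh → inchoative.

conditional, past, plural, inchoative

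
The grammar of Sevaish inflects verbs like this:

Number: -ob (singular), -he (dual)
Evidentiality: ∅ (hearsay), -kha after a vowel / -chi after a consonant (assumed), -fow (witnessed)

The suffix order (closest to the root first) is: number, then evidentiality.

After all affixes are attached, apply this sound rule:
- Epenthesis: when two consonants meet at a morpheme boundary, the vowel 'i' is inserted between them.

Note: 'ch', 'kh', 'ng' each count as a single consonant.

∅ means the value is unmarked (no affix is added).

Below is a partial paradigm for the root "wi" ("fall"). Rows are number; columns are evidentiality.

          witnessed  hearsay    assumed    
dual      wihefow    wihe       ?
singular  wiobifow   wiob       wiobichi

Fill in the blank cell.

Attach number dual -he → wihe.
Attach evidentiality assumed -kha (after vowel 'e') → wihekha.
Epenthesis: no change.

wihekha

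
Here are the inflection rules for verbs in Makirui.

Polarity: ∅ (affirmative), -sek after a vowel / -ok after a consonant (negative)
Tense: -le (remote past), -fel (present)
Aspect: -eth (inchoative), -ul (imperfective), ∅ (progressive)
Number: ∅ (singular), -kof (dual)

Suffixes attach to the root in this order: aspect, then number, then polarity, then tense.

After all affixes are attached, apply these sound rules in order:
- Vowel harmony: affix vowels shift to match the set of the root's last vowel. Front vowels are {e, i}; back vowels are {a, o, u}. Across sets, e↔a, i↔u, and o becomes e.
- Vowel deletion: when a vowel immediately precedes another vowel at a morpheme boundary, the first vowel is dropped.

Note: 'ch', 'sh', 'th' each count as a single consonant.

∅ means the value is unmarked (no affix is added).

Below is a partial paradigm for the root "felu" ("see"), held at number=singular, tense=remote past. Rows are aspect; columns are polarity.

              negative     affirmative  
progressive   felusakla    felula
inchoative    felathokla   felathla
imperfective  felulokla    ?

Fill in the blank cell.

Attach aspect imperfective -ul → feluul.
number = singular: zero marking, form stays feluul.
polarity = affirmative: zero marking, form stays feluul.
Attach tense remote past -le → feluulle.
Apply vowel harmony: feluulle → feluulla.
Apply vowel deletion: feluulla → felulla.

felulla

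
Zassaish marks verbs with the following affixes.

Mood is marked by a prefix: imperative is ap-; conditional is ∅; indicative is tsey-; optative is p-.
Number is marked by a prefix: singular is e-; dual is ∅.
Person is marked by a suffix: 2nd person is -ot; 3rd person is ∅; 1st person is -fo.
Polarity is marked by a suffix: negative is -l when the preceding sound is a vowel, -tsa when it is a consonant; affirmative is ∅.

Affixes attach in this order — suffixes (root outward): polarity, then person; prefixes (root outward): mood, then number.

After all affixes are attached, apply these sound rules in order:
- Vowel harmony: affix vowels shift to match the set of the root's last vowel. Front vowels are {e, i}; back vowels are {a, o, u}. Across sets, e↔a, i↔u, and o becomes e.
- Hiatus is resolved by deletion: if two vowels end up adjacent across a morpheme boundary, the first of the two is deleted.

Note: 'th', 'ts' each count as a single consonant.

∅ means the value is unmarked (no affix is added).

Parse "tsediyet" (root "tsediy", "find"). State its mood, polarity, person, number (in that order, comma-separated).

conditional, affirmative, 2nd person, dual

Segment: tsediy-ot.
mood: ∅ → conditional.
polarity: ∅ → affirmative.
person: -ot → 2nd person.
number: ∅ → dual.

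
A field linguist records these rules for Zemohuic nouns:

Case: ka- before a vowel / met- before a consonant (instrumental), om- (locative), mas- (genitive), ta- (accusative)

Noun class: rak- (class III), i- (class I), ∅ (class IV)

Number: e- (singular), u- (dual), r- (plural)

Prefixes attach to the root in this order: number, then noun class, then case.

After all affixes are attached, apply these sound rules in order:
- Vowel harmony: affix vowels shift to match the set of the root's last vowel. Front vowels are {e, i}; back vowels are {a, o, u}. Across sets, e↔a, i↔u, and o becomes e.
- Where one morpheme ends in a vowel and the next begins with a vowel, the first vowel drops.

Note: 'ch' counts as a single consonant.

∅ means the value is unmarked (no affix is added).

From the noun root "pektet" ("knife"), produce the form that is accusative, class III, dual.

Attach number dual u- → upektet.
Attach noun class class III rak- → rakupektet.
Attach case accusative ta- → tarakupektet.
Apply vowel harmony: tarakupektet → terekipektet.
Vowel deletion: no change.

terekipektet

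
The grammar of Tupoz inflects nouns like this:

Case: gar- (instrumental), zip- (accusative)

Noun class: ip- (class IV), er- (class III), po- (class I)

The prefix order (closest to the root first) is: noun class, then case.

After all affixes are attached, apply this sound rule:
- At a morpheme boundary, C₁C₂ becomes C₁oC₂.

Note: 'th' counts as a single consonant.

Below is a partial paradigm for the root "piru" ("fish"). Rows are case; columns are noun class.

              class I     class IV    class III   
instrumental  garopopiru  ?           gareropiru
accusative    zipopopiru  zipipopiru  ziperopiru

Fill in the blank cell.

garipopiru

Attach noun class class IV ip- → ippiru.
Attach case instrumental gar- → garippiru.
Apply epenthesis: garippiru → garipopiru.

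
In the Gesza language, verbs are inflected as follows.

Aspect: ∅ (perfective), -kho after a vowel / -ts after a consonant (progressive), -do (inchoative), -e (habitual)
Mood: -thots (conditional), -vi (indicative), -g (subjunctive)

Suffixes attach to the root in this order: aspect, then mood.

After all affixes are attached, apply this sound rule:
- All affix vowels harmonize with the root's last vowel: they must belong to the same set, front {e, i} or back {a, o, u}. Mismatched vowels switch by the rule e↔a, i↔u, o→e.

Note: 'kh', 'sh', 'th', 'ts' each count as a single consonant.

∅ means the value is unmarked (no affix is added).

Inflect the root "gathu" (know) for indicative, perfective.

aspect = perfective: zero marking, form stays gathu.
Attach mood indicative -vi → gathuvi.
Apply vowel harmony: gathuvi → gathuvu.

gathuvu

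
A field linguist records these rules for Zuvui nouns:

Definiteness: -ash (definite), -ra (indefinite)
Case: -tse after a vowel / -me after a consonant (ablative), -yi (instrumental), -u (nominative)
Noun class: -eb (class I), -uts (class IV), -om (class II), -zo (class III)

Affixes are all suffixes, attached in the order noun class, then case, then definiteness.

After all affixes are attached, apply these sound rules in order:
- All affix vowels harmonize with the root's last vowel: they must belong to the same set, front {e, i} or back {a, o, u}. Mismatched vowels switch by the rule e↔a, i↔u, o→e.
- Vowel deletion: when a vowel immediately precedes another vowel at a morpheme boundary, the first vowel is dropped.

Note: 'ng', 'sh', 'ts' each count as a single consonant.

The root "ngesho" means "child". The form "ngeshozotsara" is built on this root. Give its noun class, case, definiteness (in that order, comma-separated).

class III, ablative, indefinite

Segment: ngesho-zo-tse-ra.
noun class: -zo → class III.
case: -tse/me → ablative.
definiteness: -ra → indefinite.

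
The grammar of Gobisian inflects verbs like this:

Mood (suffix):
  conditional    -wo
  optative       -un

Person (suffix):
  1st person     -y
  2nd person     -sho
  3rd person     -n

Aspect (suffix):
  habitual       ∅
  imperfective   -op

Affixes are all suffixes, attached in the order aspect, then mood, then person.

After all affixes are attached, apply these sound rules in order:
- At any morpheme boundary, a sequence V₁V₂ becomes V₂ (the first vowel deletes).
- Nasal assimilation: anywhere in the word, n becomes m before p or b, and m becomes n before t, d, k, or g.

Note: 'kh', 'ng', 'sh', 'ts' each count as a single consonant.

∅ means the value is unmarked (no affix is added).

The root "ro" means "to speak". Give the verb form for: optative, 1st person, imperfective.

ropuny

Attach aspect imperfective -op → roop.
Attach mood optative -un → roopun.
Attach person 1st person -y → roopuny.
Apply vowel deletion: roopuny → ropuny.
Nasal assimilation: no change.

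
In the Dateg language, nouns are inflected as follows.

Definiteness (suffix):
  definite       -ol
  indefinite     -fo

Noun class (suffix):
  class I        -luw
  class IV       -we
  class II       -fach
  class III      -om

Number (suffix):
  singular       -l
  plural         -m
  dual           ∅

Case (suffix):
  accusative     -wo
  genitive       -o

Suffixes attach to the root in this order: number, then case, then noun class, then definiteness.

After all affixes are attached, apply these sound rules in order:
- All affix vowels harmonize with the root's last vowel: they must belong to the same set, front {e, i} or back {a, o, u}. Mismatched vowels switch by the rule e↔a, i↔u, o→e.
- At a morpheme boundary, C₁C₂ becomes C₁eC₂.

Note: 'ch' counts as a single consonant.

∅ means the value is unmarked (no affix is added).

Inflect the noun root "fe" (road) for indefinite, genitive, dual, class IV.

feewefe

number = dual: zero marking, form stays fe.
Attach case genitive -o → feo.
Attach noun class class IV -we → feowe.
Attach definiteness indefinite -fo → feowefo.
Apply vowel harmony: feowefo → feewefe.
Epenthesis: no change.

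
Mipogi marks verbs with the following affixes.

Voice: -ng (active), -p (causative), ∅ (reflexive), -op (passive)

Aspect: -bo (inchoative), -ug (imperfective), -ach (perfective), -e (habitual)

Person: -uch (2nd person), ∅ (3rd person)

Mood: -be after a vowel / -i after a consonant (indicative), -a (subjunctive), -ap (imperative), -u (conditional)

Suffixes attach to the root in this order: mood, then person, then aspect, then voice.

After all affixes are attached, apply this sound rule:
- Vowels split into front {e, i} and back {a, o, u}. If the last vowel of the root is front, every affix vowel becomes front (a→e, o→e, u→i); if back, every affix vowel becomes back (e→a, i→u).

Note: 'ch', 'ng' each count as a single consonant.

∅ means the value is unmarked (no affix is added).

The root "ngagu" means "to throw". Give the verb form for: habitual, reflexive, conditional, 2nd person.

ngaguuucha

Attach mood conditional -u → ngaguu.
Attach person 2nd person -uch → ngaguuuch.
Attach aspect habitual -e → ngaguuuche.
voice = reflexive: zero marking, form stays ngaguuuche.
Apply vowel harmony: ngaguuuche → ngaguuucha.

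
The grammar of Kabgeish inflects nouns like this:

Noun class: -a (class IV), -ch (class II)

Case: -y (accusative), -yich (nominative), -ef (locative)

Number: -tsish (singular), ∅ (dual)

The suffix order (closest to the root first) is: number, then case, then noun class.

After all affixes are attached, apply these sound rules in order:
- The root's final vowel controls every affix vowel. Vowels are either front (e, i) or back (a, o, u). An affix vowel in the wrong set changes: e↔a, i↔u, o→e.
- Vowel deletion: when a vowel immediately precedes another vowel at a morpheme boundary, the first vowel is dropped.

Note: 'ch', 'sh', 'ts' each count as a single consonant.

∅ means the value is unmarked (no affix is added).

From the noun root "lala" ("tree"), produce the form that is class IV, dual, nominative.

lalayucha

number = dual: zero marking, form stays lala.
Attach case nominative -yich → lalayich.
Attach noun class class IV -a → lalayicha.
Apply vowel harmony: lalayicha → lalayucha.
Vowel deletion: no change.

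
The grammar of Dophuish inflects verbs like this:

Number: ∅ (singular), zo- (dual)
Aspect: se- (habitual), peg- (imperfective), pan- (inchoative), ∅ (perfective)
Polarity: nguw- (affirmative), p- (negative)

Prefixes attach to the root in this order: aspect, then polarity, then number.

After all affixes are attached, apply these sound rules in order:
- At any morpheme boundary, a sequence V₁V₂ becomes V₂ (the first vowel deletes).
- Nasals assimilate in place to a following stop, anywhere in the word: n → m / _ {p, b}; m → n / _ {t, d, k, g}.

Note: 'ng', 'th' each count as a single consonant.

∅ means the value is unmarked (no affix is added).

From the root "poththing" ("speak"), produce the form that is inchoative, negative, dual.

zoppampoththing

Attach aspect inchoative pan- → panpoththing.
Attach polarity negative p- → ppanpoththing.
Attach number dual zo- → zoppanpoththing.
Vowel deletion: no change.
Apply nasal assimilation: zoppanpoththing → zoppampoththing.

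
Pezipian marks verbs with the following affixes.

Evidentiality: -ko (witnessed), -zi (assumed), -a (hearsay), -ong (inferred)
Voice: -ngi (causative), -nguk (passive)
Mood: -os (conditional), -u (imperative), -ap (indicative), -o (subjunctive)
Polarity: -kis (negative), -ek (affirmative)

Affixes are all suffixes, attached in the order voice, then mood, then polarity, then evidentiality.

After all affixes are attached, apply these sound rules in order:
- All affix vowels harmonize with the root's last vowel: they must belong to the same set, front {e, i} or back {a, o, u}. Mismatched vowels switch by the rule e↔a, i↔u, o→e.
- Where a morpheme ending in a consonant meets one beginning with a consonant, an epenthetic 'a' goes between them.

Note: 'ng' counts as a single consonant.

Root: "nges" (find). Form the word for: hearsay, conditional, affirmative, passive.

ngesangikeseke

Attach voice passive -nguk → ngesnguk.
Attach mood conditional -os → ngesngukos.
Attach polarity affirmative -ek → ngesngukosek.
Attach evidentiality hearsay -a → ngesngukoseka.
Apply vowel harmony: ngesngukoseka → ngesngikeseke.
Apply epenthesis: ngesngikeseke → ngesangikeseke.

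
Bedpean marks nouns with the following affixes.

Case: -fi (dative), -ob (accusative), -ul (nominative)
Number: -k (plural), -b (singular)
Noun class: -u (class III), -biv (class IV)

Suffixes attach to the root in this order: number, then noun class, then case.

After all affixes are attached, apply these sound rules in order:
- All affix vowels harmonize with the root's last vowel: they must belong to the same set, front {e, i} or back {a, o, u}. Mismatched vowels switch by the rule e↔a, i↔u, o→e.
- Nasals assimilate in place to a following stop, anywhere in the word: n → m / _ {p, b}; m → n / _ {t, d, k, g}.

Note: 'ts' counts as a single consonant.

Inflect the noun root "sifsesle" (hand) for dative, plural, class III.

Attach number plural -k → sifseslek.
Attach noun class class III -u → sifsesleku.
Attach case dative -fi → sifseslekufi.
Apply vowel harmony: sifseslekufi → sifseslekifi.
Nasal assimilation: no change.

sifseslekifi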